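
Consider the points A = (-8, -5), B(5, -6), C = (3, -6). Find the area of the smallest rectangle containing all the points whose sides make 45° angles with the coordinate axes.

84

In coordinates u = x + y, v = x − y the rectangle is axis-aligned; the map (x,y)→(u,v) scales areas by 2.
u-values: -13, -1, -3; range = -1 − (-13) = 12.
v-values: -3, 11, 9; range = 11 − (-3) = 14.
Area = (12 × 14) / 2 = 84.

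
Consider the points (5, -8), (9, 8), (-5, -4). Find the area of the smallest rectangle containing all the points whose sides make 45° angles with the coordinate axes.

In coordinates u = x + y, v = x − y the rectangle is axis-aligned; the map (x,y)→(u,v) scales areas by 2.
u-values: -3, 17, -9; range = 17 − (-9) = 26.
v-values: 13, 1, -1; range = 13 − (-1) = 14.
Area = (26 × 14) / 2 = 182.

182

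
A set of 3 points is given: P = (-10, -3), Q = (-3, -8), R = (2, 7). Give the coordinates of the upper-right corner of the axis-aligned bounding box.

(2, 7)

x-range [-10, 2], y-range [-8, 7].
The upper-right corner is (2, 7).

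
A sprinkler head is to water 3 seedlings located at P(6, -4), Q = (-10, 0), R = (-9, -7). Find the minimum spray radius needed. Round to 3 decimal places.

8.259

Side lengths²: PQ² = 272, PR² = 234, QR² = 50.
Since PQ² = 272 < 234 + 50 = 284, the triangle is acute, so the smallest enclosing circle is the circumcircle.
Circumcentre = (-19/9, -22/9), r² = 5525/81.
r = √(5525/81) ≈ 8.259.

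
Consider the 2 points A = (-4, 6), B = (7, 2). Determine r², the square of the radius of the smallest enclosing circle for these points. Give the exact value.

The smallest circle enclosing two points has them as diameter endpoints.
Centre = midpoint = (1.5, 4); r² = |AB|²/4 = 137/4 = 34.25.

34.25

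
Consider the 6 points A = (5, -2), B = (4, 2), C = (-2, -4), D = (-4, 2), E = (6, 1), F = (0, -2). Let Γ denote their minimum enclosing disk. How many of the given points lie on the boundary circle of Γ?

3

By Welzl's lemma the MEC is supported by two points (diametrically opposite) or three points (on a circumcircle).
The minimum enclosing circle is determined by three boundary points: C, D, E.
Their circumcentre is (51/58, 17/58) with r² = 44945/1682.
The farthest remaining point A is at distance² 37405/1682 ≤ 44945/1682.
The points at distance exactly r from the centre are C, D, E — 3 points.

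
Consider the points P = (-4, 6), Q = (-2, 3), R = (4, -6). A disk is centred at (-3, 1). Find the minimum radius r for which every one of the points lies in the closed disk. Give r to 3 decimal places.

The required radius is the distance from (-3, 1) to the farthest point.
Squared distances: 26, 5, 98.
Maximum is 98, attained at R.
r = √98 ≈ 9.899.

9.899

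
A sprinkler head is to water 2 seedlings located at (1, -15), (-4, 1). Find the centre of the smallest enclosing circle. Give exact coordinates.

(-1.5, -7)

The smallest circle enclosing two points has them as diameter endpoints.
Centre = midpoint = (-1.5, -7); r² = |(1, -15)−(-4, 1)|²/4 = 281/4 = 70.25.
Centre = (-1.5, -7).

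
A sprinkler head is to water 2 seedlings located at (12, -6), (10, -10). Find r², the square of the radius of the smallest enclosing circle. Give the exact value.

The smallest circle enclosing two points has them as diameter endpoints.
Centre = midpoint = (11, -8); r² = |(12, -6)−(10, -10)|²/4 = 20/4 = 5.

5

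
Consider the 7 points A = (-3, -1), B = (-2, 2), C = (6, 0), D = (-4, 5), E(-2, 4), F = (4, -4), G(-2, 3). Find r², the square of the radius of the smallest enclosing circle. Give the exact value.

By Welzl's lemma the MEC is supported by two points (diametrically opposite) or three points (on a circumcircle).
The farthest pair is D–F with squared distance 145. The circle on this segment as diameter has centre (0, 0.5) and r² = 145/4 = 36.25.
Check A: distance² to centre = 11.25 ≤ 36.25, so it lies inside.
All remaining points lie in this disk, and no smaller disk contains both endpoints, so this is the minimum enclosing circle.

36.25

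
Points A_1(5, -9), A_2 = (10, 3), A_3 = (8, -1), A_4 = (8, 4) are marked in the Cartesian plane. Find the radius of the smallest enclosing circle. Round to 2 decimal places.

The farthest pair is A_1–A_4 with squared distance 178. The circle on this segment as diameter has centre (6.5, -2.5) and r² = 178/4 = 44.5.
Check A_2: distance² to centre = 42.5 ≤ 44.5, so it lies inside.
All remaining points lie in this disk, and no smaller disk contains both endpoints, so this is the minimum enclosing circle.
r = √(44.5) ≈ 6.67.

6.67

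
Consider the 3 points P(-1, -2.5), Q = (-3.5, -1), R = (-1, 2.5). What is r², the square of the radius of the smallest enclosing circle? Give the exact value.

6.29

Side lengths²: PQ² = 8.5, PR² = 25, QR² = 18.5.
Since PR² = 25 < 18.5 + 8.5 = 27, the triangle is acute, so the smallest enclosing circle is the circumcircle.
Circumcentre = (-1.2, 0), r² = 6.29.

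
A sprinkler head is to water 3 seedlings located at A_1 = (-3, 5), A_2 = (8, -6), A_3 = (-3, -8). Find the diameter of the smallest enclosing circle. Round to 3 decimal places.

Side lengths²: A_1A_2² = 242, A_1A_3² = 169, A_2A_3² = 125.
Since A_1A_2² = 242 < 169 + 125 = 294, the triangle is acute, so the smallest enclosing circle is the circumcircle.
Circumcentre = (1.5, -1.5), r² = 62.5.
Diameter = 2r = 2√(62.5) ≈ 15.811.

15.811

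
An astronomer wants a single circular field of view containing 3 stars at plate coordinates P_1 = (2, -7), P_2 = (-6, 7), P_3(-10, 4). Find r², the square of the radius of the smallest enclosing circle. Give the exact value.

Side lengths²: P_1P_2² = 260, P_1P_3² = 265, P_2P_3² = 25.
Since P_1P_3² = 265 < 260 + 25 = 285, the triangle is acute, so the smallest enclosing circle is the circumcircle.
Circumcentre = (-3.3125, -0.75), r² = 67.28515625.

67.28515625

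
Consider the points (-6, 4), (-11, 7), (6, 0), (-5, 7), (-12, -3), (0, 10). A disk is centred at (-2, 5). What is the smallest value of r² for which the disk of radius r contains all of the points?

The required radius is the distance from (-2, 5) to the farthest point.
Squared distances: 17, 85, 89, 13, 164, 29.
Maximum is 164, attained at (-12, -3).

164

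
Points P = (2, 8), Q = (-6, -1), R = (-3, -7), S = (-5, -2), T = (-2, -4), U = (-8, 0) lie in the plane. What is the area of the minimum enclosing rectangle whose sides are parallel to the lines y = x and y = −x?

In coordinates u = x + y, v = x − y the rectangle is axis-aligned; the map (x,y)→(u,v) scales areas by 2.
u-values: 10, -7, -10, -7, -6, -8; range = 10 − (-10) = 20.
v-values: -6, -5, 4, -3, 2, -8; range = 4 − (-8) = 12.
Area = (20 × 12) / 2 = 120.

120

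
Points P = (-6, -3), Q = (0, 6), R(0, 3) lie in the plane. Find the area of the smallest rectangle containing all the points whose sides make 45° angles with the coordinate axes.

22.5

In coordinates u = x + y, v = x − y the rectangle is axis-aligned; the map (x,y)→(u,v) scales areas by 2.
u-values: -9, 6, 3; range = 6 − (-9) = 15.
v-values: -3, -6, -3; range = -3 − (-6) = 3.
Area = (15 × 3) / 2 = 22.5.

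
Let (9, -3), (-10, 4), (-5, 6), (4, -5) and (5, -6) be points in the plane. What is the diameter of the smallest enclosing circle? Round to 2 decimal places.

The farthest pair is (9, -3)–(-10, 4) with squared distance 410. The circle on this segment as diameter has centre (-0.5, 0.5) and r² = 410/4 = 102.5.
Check (-5, 6): distance² to centre = 50.5 ≤ 102.5, so it lies inside.
All remaining points lie in this disk, and no smaller disk contains both endpoints, so this is the minimum enclosing circle.
Diameter = 2r = 2√(102.5) ≈ 20.25.

20.25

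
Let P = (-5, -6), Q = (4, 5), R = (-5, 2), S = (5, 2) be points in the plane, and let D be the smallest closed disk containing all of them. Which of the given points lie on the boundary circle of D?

P, Q

The farthest pair is P–Q with squared distance 202. The circle on this segment as diameter has centre (-0.5, -0.5) and r² = 202/4 = 50.5.
Check R: distance² to centre = 26.5 ≤ 50.5, so it lies inside.
All remaining points lie in this disk, and no smaller disk contains both endpoints, so this is the minimum enclosing circle.
The points at distance exactly r from the centre are P, Q — 2 points.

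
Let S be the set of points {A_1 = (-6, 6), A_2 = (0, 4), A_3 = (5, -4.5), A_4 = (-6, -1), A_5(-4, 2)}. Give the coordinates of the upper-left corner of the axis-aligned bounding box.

x-range [-6, 5], y-range [-4.5, 6].
The upper-left corner is (-6, 6).

(-6, 6)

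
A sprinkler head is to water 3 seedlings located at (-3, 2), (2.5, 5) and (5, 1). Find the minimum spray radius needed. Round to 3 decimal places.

4.031

Call the three points A, B, C in the order given.
Side lengths²: AB² = 39.25, AC² = 65, BC² = 22.25.
Since AC² = 65 ≥ 39.25 + 22.25 = 61.5, the angle opposite AC is not acute, so the smallest enclosing circle has AC as diameter.
Centre = midpoint of AC = (1, 1.5), r² = 65/4 = 16.25.
r = √(16.25) ≈ 4.031.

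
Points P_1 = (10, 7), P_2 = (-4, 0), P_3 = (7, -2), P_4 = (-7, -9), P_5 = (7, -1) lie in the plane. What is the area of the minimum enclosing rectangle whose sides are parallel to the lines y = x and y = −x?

In coordinates u = x + y, v = x − y the rectangle is axis-aligned; the map (x,y)→(u,v) scales areas by 2.
u-values: 17, -4, 5, -16, 6; range = 17 − (-16) = 33.
v-values: 3, -4, 9, 2, 8; range = 9 − (-4) = 13.
Area = (33 × 13) / 2 = 214.5.

214.5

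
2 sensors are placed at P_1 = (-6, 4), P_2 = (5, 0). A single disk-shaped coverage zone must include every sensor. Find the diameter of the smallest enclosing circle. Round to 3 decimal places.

11.705

The smallest circle enclosing two points has them as diameter endpoints.
Centre = midpoint = (-0.5, 2); r² = |P_1P_2|²/4 = 137/4 = 34.25.
Diameter = 2r = 2√(34.25) ≈ 11.705.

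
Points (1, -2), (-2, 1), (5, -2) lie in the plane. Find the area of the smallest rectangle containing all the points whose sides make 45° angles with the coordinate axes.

20

In coordinates u = x + y, v = x − y the rectangle is axis-aligned; the map (x,y)→(u,v) scales areas by 2.
u-values: -1, -1, 3; range = 3 − (-1) = 4.
v-values: 3, -3, 7; range = 7 − (-3) = 10.
Area = (4 × 10) / 2 = 20.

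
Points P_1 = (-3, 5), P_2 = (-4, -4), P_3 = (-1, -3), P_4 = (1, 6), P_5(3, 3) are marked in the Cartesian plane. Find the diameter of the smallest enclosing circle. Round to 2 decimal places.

The minimum enclosing circle of a finite set is fixed by two of the points (as a diameter) or three (as a circumcircle).
The farthest pair is P_2–P_4 with squared distance 125. The circle on this segment as diameter has centre (-1.5, 1) and r² = 125/4 = 31.25.
Check P_1: distance² to centre = 18.25 ≤ 31.25, so it lies inside.
All remaining points lie in this disk, and no smaller disk contains both endpoints, so this is the minimum enclosing circle.
Diameter = 2r = 2√(31.25) ≈ 11.18.

11.18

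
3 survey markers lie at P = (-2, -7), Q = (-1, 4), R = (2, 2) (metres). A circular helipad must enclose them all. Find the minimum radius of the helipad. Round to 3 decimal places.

Side lengths²: PQ² = 122, PR² = 97, QR² = 13.
Since PQ² = 122 ≥ 97 + 13 = 110, the angle opposite PQ is not acute, so the smallest enclosing circle has PQ as diameter.
Centre = midpoint of PQ = (-1.5, -1.5), r² = 122/4 = 30.5.
r = √(30.5) ≈ 5.523.

5.523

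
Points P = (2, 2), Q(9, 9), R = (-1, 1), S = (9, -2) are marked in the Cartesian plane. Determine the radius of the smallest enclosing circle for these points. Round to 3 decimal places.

A smallest enclosing disk is always determined by at most three of the input points on its boundary.
The minimum enclosing circle is determined by three boundary points: Q, R, S.
Their circumcentre is (5.2, 3.5) with r² = 44.69.
The farthest remaining point P is at distance² 12.49 ≤ 44.69.
r = √(44.69) ≈ 6.685.

6.685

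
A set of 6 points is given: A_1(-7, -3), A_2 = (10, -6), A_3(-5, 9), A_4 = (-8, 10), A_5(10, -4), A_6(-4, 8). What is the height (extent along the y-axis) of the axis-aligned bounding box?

16

max y = 10, min y = -6, so height = 16.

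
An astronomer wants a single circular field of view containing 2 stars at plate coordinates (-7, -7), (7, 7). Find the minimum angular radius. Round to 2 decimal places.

9.90

The smallest circle enclosing two points has them as diameter endpoints.
Centre = midpoint = (0, 0); r² = |(-7, -7)−(7, 7)|²/4 = 392/4 = 98.
r = √98 ≈ 9.90.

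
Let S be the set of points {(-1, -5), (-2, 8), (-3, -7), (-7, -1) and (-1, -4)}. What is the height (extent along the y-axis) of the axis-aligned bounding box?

max y = 8, min y = -7, so height = 15.

15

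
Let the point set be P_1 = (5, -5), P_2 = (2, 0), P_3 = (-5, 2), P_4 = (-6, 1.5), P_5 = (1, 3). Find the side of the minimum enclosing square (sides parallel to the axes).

11

The bounding box has width 11 and height 8.
An axis-aligned square enclosing the set must have side ≥ max(width, height).
So the minimum side is max(11, 8) = 11.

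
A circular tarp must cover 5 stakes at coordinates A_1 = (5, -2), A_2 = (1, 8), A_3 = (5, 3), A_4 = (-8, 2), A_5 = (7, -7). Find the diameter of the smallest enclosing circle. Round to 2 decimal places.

17.88

A smallest enclosing disk is always determined by at most three of the input points on its boundary.
The minimum enclosing circle is determined by three boundary points: A_2, A_4, A_5.
Their circumcentre is (17/38, -35/38) with r² = 57681/722.
The farthest remaining point A_3 is at distance² 26065/722 ≤ 57681/722.
Diameter = 2r = 2√(57681/722) ≈ 17.88.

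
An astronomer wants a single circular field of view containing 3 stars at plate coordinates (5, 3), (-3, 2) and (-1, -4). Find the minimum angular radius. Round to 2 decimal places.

4.70

Call the three points A, B, C in the order given.
Side lengths²: AB² = 65, AC² = 85, BC² = 40.
Since AC² = 85 < 65 + 40 = 105, the triangle is acute, so the smallest enclosing circle is the circumcircle.
Circumcentre = (1.3, 0.1), r² = 22.1.
r = √(22.1) ≈ 4.70.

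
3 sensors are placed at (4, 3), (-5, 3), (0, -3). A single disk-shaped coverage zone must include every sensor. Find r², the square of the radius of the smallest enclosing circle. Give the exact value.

793/36

Call the three points A, B, C in the order given.
Side lengths²: AB² = 81, AC² = 52, BC² = 61.
Since AB² = 81 < 61 + 52 = 113, the triangle is acute, so the smallest enclosing circle is the circumcircle.
Circumcentre = (-0.5, 5/3), r² = 793/36.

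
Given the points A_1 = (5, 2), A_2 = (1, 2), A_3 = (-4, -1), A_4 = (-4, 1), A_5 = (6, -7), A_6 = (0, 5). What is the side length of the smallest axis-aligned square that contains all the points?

12

The bounding box has width 10 and height 12.
An axis-aligned square enclosing the set must have side ≥ max(width, height).
So the minimum side is max(10, 12) = 12.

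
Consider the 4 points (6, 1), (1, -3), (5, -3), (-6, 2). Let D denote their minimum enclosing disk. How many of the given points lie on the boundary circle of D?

The minimum enclosing circle of a finite set is fixed by two of the points (as a diameter) or three (as a circumcircle).
The minimum enclosing circle is determined by three boundary points: (6, 1), (5, -3), (-6, 2).
Their circumcentre is (-9/98, 39/98) with r² = 179945/4802.
The farthest remaining point (1, -3) is at distance² 61169/4802 ≤ 179945/4802.
The points at distance exactly r from the centre are (6, 1), (5, -3), (-6, 2) — 3 points.

3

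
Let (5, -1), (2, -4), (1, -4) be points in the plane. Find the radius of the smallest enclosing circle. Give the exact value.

Call the three points A, B, C in the order given.
Side lengths²: AB² = 18, AC² = 25, BC² = 1.
Since AC² = 25 ≥ 18 + 1 = 19, the angle opposite AC is not acute, so the smallest enclosing circle has AC as diameter.
Centre = midpoint of AC = (3, -2.5), r² = 25/4 = 6.25.
r = √(6.25) = 2.5.

2.5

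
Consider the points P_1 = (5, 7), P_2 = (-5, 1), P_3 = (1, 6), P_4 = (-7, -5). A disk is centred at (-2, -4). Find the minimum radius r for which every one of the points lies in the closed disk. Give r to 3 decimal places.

13.038

The required radius is the distance from (-2, -4) to the farthest point.
Squared distances: 170, 34, 109, 26.
Maximum is 170, attained at P_1.
r = √170 ≈ 13.038.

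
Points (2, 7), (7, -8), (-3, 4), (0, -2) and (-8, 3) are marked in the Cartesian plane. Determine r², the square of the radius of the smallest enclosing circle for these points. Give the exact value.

25085/289

A smallest enclosing disk is always determined by at most three of the input points on its boundary.
The minimum enclosing circle is determined by three boundary points: (2, 7), (7, -8), (-8, 3).
Their circumcentre is (-3/17, -35/17) with r² = 25085/289.
The farthest remaining point (-3, 4) is at distance² 12913/289 ≤ 25085/289.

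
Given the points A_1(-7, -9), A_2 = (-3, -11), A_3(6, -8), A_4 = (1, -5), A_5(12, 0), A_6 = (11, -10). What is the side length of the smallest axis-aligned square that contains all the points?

19

The bounding box has width 19 and height 11.
An axis-aligned square enclosing the set must have side ≥ max(width, height).
So the minimum side is max(19, 11) = 19.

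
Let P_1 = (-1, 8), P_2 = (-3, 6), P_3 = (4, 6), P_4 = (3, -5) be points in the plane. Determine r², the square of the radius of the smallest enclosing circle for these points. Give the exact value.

46.25

By Welzl's lemma the MEC is supported by two points (diametrically opposite) or three points (on a circumcircle).
The farthest pair is P_1–P_4 with squared distance 185. The circle on this segment as diameter has centre (1, 1.5) and r² = 185/4 = 46.25.
Check P_2: distance² to centre = 36.25 ≤ 46.25, so it lies inside.
All remaining points lie in this disk, and no smaller disk contains both endpoints, so this is the minimum enclosing circle.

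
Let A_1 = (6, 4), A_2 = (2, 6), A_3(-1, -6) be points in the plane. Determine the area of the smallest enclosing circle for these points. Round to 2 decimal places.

Side lengths²: A_1A_2² = 20, A_1A_3² = 149, A_2A_3² = 153.
Since A_2A_3² = 153 < 149 + 20 = 169, the triangle is acute, so the smallest enclosing circle is the circumcircle.
Circumcentre = (25/18, -2/9), r² = 12665/324.
Area = π·r² = π·12665/324 ≈ 122.80.

122.80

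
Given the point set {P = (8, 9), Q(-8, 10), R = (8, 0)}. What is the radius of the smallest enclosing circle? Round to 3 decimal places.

9.434

Side lengths²: PQ² = 257, PR² = 81, QR² = 356.
Since QR² = 356 ≥ 257 + 81 = 338, the angle opposite QR is not acute, so the smallest enclosing circle has QR as diameter.
Centre = midpoint of QR = (0, 5), r² = 356/4 = 89.
r = √89 ≈ 9.434.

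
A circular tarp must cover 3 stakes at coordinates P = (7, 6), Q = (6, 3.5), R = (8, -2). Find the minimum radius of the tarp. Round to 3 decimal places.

4.031

Side lengths²: PQ² = 7.25, PR² = 65, QR² = 34.25.
Since PR² = 65 ≥ 34.25 + 7.25 = 41.5, the angle opposite PR is not acute, so the smallest enclosing circle has PR as diameter.
Centre = midpoint of PR = (7.5, 2), r² = 65/4 = 16.25.
r = √(16.25) ≈ 4.031.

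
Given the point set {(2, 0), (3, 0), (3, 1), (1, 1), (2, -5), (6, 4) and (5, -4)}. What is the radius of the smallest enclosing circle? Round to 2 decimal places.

4.92

By Welzl's lemma the MEC is supported by two points (diametrically opposite) or three points (on a circumcircle).
The farthest pair is (2, -5)–(6, 4) with squared distance 97. The circle on this segment as diameter has centre (4, -0.5) and r² = 97/4 = 24.25.
Check (2, 0): distance² to centre = 4.25 ≤ 24.25, so it lies inside.
All remaining points lie in this disk, and no smaller disk contains both endpoints, so this is the minimum enclosing circle.
r = √(24.25) ≈ 4.92.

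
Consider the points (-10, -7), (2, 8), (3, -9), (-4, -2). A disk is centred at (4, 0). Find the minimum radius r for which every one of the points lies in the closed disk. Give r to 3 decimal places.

The required radius is the distance from (4, 0) to the farthest point.
Squared distances: 245, 68, 82, 68.
Maximum is 245, attained at (-10, -7).
r = √245 ≈ 15.652.

15.652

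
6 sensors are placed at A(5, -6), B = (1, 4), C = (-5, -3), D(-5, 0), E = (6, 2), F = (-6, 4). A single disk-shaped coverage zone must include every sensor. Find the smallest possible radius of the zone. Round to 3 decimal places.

7.433

The farthest pair is A–F with squared distance 221. The circle on this segment as diameter has centre (-0.5, -1) and r² = 221/4 = 55.25.
Check B: distance² to centre = 27.25 ≤ 55.25, so it lies inside.
All remaining points lie in this disk, and no smaller disk contains both endpoints, so this is the minimum enclosing circle.
r = √(55.25) ≈ 7.433.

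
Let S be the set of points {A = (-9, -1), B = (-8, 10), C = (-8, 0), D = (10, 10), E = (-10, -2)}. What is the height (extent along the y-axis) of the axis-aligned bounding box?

max y = 10, min y = -2, so height = 12.

12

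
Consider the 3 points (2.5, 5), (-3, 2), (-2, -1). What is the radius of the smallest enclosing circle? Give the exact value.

Call the three points A, B, C in the order given.
Side lengths²: AB² = 39.25, AC² = 56.25, BC² = 10.
Since AC² = 56.25 ≥ 39.25 + 10 = 49.25, the angle opposite AC is not acute, so the smallest enclosing circle has AC as diameter.
Centre = midpoint of AC = (0.25, 2), r² = 56.25/4 = 14.0625.
r = √(14.0625) = 3.75.

3.75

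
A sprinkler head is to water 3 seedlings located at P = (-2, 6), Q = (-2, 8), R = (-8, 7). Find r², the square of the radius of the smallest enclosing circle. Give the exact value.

1369/144

Side lengths²: PQ² = 4, PR² = 37, QR² = 37.
Since QR² = 37 < 37 + 4 = 41, the triangle is acute, so the smallest enclosing circle is the circumcircle.
Circumcentre = (-59/12, 7), r² = 1369/144.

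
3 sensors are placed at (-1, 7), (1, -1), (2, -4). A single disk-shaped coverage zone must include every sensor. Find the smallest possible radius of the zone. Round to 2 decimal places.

Call the three points A, B, C in the order given.
Side lengths²: AB² = 68, AC² = 130, BC² = 10.
Since AC² = 130 ≥ 68 + 10 = 78, the angle opposite AC is not acute, so the smallest enclosing circle has AC as diameter.
Centre = midpoint of AC = (0.5, 1.5), r² = 130/4 = 32.5.
r = √(32.5) ≈ 5.70.

5.70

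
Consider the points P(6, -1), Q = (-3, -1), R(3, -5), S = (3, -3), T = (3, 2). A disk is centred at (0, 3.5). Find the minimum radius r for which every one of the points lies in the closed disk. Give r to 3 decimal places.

The required radius is the distance from (0, 3.5) to the farthest point.
Squared distances: 56.25, 29.25, 81.25, 51.25, 11.25.
Maximum is 81.25, attained at R.
r = √(81.25) ≈ 9.014.

9.014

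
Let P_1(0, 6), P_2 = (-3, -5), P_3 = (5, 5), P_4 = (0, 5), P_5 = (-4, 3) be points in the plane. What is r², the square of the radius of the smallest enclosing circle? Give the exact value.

41

A smallest enclosing disk is always determined by at most three of the input points on its boundary.
The farthest pair is P_2–P_3 with squared distance 164. The circle on this segment as diameter has centre (1, 0) and r² = 164/4 = 41.
Check P_1: distance² to centre = 37 ≤ 41, so it lies inside.
All remaining points lie in this disk, and no smaller disk contains both endpoints, so this is the minimum enclosing circle.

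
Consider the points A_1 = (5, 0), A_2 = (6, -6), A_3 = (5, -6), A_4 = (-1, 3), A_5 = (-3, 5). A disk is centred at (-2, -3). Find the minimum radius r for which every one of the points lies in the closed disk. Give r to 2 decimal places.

The required radius is the distance from (-2, -3) to the farthest point.
Squared distances: 58, 73, 58, 37, 65.
Maximum is 73, attained at A_2.
r = √73 ≈ 8.54.

8.54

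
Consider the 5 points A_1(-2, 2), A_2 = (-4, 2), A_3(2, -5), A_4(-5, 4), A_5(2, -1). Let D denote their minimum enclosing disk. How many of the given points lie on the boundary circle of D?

The minimum enclosing circle of a finite set is fixed by two of the points (as a diameter) or three (as a circumcircle).
The farthest pair is A_3–A_4 with squared distance 130. The circle on this segment as diameter has centre (-1.5, -0.5) and r² = 130/4 = 32.5.
Check A_1: distance² to centre = 6.5 ≤ 32.5, so it lies inside.
All remaining points lie in this disk, and no smaller disk contains both endpoints, so this is the minimum enclosing circle.
The points at distance exactly r from the centre are A_3, A_4 — 2 points.

2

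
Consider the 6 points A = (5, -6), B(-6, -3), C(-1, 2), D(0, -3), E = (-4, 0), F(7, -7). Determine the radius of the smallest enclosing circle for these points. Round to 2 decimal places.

6.81

The minimum enclosing circle is determined by three boundary points: B, C, F.
Their circumcentre is (21/34, -157/34) with r² = 26825/578.
The farthest remaining point E is at distance² 24649/578 ≤ 26825/578.
r = √(26825/578) ≈ 6.81.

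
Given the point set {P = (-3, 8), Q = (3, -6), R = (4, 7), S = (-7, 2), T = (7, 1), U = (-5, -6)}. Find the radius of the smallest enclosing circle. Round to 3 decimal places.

7.906

The farthest pair is R–U with squared distance 250. The circle on this segment as diameter has centre (-0.5, 0.5) and r² = 250/4 = 62.5.
Check P: distance² to centre = 62.5 ≤ 62.5, so it lies inside.
All remaining points lie in this disk, and no smaller disk contains both endpoints, so this is the minimum enclosing circle.
r = √(62.5) ≈ 7.906.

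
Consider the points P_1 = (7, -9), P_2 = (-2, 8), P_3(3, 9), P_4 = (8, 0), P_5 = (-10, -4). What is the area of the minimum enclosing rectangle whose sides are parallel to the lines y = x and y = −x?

338

In coordinates u = x + y, v = x − y the rectangle is axis-aligned; the map (x,y)→(u,v) scales areas by 2.
u-values: -2, 6, 12, 8, -14; range = 12 − (-14) = 26.
v-values: 16, -10, -6, 8, -6; range = 16 − (-10) = 26.
Area = (26 × 26) / 2 = 338.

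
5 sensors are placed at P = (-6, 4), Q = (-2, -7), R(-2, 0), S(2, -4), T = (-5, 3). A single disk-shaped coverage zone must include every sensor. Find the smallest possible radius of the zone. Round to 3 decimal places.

5.912

A smallest enclosing disk is always determined by at most three of the input points on its boundary.
The minimum enclosing circle is determined by three boundary points: P, Q, S.
Their circumcentre is (-45/14, -17/14) with r² = 3425/98.
The farthest remaining point T is at distance² 2053/98 ≤ 3425/98.
r = √(3425/98) ≈ 5.912.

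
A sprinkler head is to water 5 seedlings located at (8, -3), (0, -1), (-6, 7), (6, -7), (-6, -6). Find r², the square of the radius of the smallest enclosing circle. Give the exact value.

The farthest pair is (-6, 7)–(6, -7) with squared distance 340. The circle on this segment as diameter has centre (0, 0) and r² = 340/4 = 85.
Check (8, -3): distance² to centre = 73 ≤ 85, so it lies inside.
All remaining points lie in this disk, and no smaller disk contains both endpoints, so this is the minimum enclosing circle.

85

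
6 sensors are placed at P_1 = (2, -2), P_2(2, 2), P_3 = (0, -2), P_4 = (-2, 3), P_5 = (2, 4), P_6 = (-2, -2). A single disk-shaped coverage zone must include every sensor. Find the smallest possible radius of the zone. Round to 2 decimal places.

3.61

The farthest pair is P_5–P_6 with squared distance 52. The circle on this segment as diameter has centre (0, 1) and r² = 52/4 = 13.
Check P_1: distance² to centre = 13 ≤ 13, so it lies inside.
All remaining points lie in this disk, and no smaller disk contains both endpoints, so this is the minimum enclosing circle.
r = √13 ≈ 3.61.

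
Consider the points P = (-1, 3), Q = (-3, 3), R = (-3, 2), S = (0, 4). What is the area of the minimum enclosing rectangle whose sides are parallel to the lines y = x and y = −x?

5

In coordinates u = x + y, v = x − y the rectangle is axis-aligned; the map (x,y)→(u,v) scales areas by 2.
u-values: 2, 0, -1, 4; range = 4 − (-1) = 5.
v-values: -4, -6, -5, -4; range = -4 − (-6) = 2.
Area = (5 × 2) / 2 = 5.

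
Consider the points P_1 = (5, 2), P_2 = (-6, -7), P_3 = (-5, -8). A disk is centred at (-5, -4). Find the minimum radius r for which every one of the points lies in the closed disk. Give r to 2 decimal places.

11.66

The required radius is the distance from (-5, -4) to the farthest point.
Squared distances: 136, 10, 16.
Maximum is 136, attained at P_1.
r = √136 ≈ 11.66.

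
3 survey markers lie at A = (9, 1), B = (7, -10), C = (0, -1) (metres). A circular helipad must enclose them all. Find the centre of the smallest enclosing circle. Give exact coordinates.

Side lengths²: AB² = 125, AC² = 85, BC² = 130.
Since BC² = 130 < 125 + 85 = 210, the triangle is acute, so the smallest enclosing circle is the circumcircle.
Circumcentre = (205/38, -153/38), r² = 27625/722.
Centre = (205/38, -153/38).

(205/38, -153/38)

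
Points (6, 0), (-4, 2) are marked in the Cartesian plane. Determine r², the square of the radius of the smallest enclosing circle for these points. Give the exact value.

The smallest circle enclosing two points has them as diameter endpoints.
Centre = midpoint = (1, 1); r² = |(6, 0)−(-4, 2)|²/4 = 104/4 = 26.

26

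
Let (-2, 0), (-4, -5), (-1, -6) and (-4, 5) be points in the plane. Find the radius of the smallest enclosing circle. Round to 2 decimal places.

The minimum enclosing circle of a finite set is fixed by two of the points (as a diameter) or three (as a circumcircle).
The farthest pair is (-1, -6)–(-4, 5) with squared distance 130. The circle on this segment as diameter has centre (-2.5, -0.5) and r² = 130/4 = 32.5.
Check (-2, 0): distance² to centre = 0.5 ≤ 32.5, so it lies inside.
All remaining points lie in this disk, and no smaller disk contains both endpoints, so this is the minimum enclosing circle.
r = √(32.5) ≈ 5.70.

5.70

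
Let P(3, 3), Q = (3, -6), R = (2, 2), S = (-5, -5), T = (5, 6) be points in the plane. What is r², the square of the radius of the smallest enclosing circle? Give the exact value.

The minimum enclosing circle of a finite set is fixed by two of the points (as a diameter) or three (as a circumcircle).
The farthest pair is S–T with squared distance 221. The circle on this segment as diameter has centre (0, 0.5) and r² = 221/4 = 55.25.
Check P: distance² to centre = 15.25 ≤ 55.25, so it lies inside.
All remaining points lie in this disk, and no smaller disk contains both endpoints, so this is the minimum enclosing circle.

55.25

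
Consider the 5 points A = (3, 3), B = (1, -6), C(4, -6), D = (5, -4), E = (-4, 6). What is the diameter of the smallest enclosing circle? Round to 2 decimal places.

A smallest enclosing disk is always determined by at most three of the input points on its boundary.
The farthest pair is C–E with squared distance 208. The circle on this segment as diameter has centre (0, 0) and r² = 208/4 = 52.
Check A: distance² to centre = 18 ≤ 52, so it lies inside.
All remaining points lie in this disk, and no smaller disk contains both endpoints, so this is the minimum enclosing circle.
Diameter = 2r = 2√52 ≈ 14.42.

14.42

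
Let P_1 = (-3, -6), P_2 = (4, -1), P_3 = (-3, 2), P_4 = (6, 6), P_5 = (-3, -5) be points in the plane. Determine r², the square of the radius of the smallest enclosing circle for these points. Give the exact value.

A smallest enclosing disk is always determined by at most three of the input points on its boundary.
The farthest pair is P_1–P_4 with squared distance 225. The circle on this segment as diameter has centre (1.5, 0) and r² = 225/4 = 56.25.
Check P_2: distance² to centre = 7.25 ≤ 56.25, so it lies inside.
All remaining points lie in this disk, and no smaller disk contains both endpoints, so this is the minimum enclosing circle.

56.25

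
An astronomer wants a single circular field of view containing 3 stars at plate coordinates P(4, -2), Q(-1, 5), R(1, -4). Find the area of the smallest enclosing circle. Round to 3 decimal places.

66.828

Side lengths²: PQ² = 74, PR² = 13, QR² = 85.
Since QR² = 85 < 74 + 13 = 87, the triangle is acute, so the smallest enclosing circle is the circumcircle.
Circumcentre = (9/62, 33/62), r² = 40885/1922.
Area = π·r² = π·40885/1922 ≈ 66.828.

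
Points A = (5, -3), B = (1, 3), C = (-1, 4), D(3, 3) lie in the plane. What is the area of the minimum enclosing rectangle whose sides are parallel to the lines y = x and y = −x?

26

In coordinates u = x + y, v = x − y the rectangle is axis-aligned; the map (x,y)→(u,v) scales areas by 2.
u-values: 2, 4, 3, 6; range = 6 − 2 = 4.
v-values: 8, -2, -5, 0; range = 8 − (-5) = 13.
Area = (4 × 13) / 2 = 26.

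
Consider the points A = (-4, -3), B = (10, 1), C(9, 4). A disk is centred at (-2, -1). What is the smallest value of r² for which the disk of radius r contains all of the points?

148

The required radius is the distance from (-2, -1) to the farthest point.
Squared distances: 8, 148, 146.
Maximum is 148, attained at B.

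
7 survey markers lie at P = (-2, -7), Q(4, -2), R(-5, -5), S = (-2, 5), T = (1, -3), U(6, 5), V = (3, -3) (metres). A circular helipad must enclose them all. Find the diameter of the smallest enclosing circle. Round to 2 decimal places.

The minimum enclosing circle of a finite set is fixed by two of the points (as a diameter) or three (as a circumcircle).
The farthest pair is R–U with squared distance 221. The circle on this segment as diameter has centre (0.5, 0) and r² = 221/4 = 55.25.
Check P: distance² to centre = 55.25 ≤ 55.25, so it lies inside.
All remaining points lie in this disk, and no smaller disk contains both endpoints, so this is the minimum enclosing circle.
Diameter = 2r = 2√(55.25) ≈ 14.87.

14.87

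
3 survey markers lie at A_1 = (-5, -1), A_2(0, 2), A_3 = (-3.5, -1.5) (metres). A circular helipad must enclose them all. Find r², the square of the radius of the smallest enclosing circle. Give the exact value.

Side lengths²: A_1A_2² = 34, A_1A_3² = 2.5, A_2A_3² = 24.5.
Since A_1A_2² = 34 ≥ 24.5 + 2.5 = 27, the angle opposite A_1A_2 is not acute, so the smallest enclosing circle has A_1A_2 as diameter.
Centre = midpoint of A_1A_2 = (-2.5, 0.5), r² = 34/4 = 8.5.

8.5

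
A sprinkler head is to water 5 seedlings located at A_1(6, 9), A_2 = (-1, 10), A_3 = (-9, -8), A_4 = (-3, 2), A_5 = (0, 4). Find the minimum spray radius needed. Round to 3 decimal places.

11.336

A smallest enclosing disk is always determined by at most three of the input points on its boundary.
The farthest pair is A_1–A_3 with squared distance 514. The circle on this segment as diameter has centre (-1.5, 0.5) and r² = 514/4 = 128.5.
Check A_2: distance² to centre = 90.5 ≤ 128.5, so it lies inside.
All remaining points lie in this disk, and no smaller disk contains both endpoints, so this is the minimum enclosing circle.
r = √(128.5) ≈ 11.336.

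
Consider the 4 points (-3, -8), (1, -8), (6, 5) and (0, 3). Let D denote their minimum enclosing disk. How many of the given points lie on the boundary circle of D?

The minimum enclosing circle of a finite set is fixed by two of the points (as a diameter) or three (as a circumcircle).
The farthest pair is (-3, -8)–(6, 5) with squared distance 250. The circle on this segment as diameter has centre (1.5, -1.5) and r² = 250/4 = 62.5.
Check (1, -8): distance² to centre = 42.5 ≤ 62.5, so it lies inside.
All remaining points lie in this disk, and no smaller disk contains both endpoints, so this is the minimum enclosing circle.
The points at distance exactly r from the centre are (-3, -8), (6, 5) — 2 points.

2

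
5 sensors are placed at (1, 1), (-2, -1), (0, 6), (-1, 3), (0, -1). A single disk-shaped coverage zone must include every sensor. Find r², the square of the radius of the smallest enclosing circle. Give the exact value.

A smallest enclosing disk is always determined by at most three of the input points on its boundary.
The farthest pair is (-2, -1)–(0, 6) with squared distance 53. The circle on this segment as diameter has centre (-1, 2.5) and r² = 53/4 = 13.25.
Check (1, 1): distance² to centre = 6.25 ≤ 13.25, so it lies inside.
All remaining points lie in this disk, and no smaller disk contains both endpoints, so this is the minimum enclosing circle.

13.25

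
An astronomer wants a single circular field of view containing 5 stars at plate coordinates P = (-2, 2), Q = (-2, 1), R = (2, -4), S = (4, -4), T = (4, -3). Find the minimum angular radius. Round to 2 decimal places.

By Welzl's lemma the MEC is supported by two points (diametrically opposite) or three points (on a circumcircle).
The farthest pair is P–S with squared distance 72. The circle on this segment as diameter has centre (1, -1) and r² = 72/4 = 18.
Check Q: distance² to centre = 13 ≤ 18, so it lies inside.
All remaining points lie in this disk, and no smaller disk contains both endpoints, so this is the minimum enclosing circle.
r = √18 ≈ 4.24.

4.24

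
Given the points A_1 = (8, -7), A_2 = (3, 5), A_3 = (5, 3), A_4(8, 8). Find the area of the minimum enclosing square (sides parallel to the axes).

The bounding box has width 5 and height 15.
An axis-aligned square enclosing the set must have side ≥ max(width, height).
So the minimum side is max(5, 15) = 15.
Area = 15² = 225.

225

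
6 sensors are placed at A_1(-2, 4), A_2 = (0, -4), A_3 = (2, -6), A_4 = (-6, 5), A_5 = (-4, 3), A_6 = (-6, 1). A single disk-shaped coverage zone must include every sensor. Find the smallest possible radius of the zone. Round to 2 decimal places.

6.80

A smallest enclosing disk is always determined by at most three of the input points on its boundary.
The farthest pair is A_3–A_4 with squared distance 185. The circle on this segment as diameter has centre (-2, -0.5) and r² = 185/4 = 46.25.
Check A_1: distance² to centre = 20.25 ≤ 46.25, so it lies inside.
All remaining points lie in this disk, and no smaller disk contains both endpoints, so this is the minimum enclosing circle.
r = √(46.25) ≈ 6.80.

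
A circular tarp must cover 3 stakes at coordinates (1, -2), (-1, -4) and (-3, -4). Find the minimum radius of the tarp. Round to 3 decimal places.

2.236

Call the three points A, B, C in the order given.
Side lengths²: AB² = 8, AC² = 20, BC² = 4.
Since AC² = 20 ≥ 8 + 4 = 12, the angle opposite AC is not acute, so the smallest enclosing circle has AC as diameter.
Centre = midpoint of AC = (-1, -3), r² = 20/4 = 5.
r = √5 ≈ 2.236.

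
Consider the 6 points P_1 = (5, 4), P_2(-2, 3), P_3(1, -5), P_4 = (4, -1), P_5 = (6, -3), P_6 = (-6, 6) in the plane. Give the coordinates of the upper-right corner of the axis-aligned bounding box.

(6, 6)

x-range [-6, 6], y-range [-5, 6].
The upper-right corner is (6, 6).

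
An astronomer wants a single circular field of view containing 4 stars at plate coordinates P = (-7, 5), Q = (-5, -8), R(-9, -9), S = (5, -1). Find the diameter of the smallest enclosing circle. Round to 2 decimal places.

The minimum enclosing circle of a finite set is fixed by two of the points (as a diameter) or three (as a circumcircle).
The minimum enclosing circle is determined by three boundary points: P, R, S.
Their circumcentre is (-10/3, -8/3) with r² = 650/9.
The farthest remaining point Q is at distance² 281/9 ≤ 650/9.
Diameter = 2r = 2√(650/9) ≈ 17.00.

17.00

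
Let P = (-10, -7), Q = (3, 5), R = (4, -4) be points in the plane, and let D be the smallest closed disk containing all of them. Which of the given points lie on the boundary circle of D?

P, Q

Side lengths²: PQ² = 313, PR² = 205, QR² = 82.
Since PQ² = 313 ≥ 205 + 82 = 287, the angle opposite PQ is not acute, so the smallest enclosing circle has PQ as diameter.
Centre = midpoint of PQ = (-3.5, -1), r² = 313/4 = 78.25.
The points at distance exactly r from the centre are P, Q — 2 points.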